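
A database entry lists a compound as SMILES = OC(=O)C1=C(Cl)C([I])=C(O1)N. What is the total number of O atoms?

Scan the SMILES for O atoms (remember two-letter symbols like Cl and Br are single atoms).
Oxygen count: 3.

3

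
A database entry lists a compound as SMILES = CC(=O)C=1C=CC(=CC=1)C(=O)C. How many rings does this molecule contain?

1

In SMILES, each pair of matching ring-closure digits denotes one ring-closing bond; the number of such bonds equals the number of independent rings.
Ring-closure bonds here: 1.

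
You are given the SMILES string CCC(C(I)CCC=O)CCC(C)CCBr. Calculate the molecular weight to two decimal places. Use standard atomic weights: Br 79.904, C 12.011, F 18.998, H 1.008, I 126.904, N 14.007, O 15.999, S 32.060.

First, the molecular formula is C13H24BrIO (counting implicit H from valence).
  Br: 1 × 79.904 = 79.904
  C: 13 × 12.011 = 156.143
  H: 24 × 1.008 = 24.192
  I: 1 × 126.904 = 126.904
  O: 1 × 15.999 = 15.999
Sum: 1×79.904 + 13×12.011 + 24×1.008 + 1×126.904 + 1×15.999 = 403.142 → 403.14 g/mol.

403.14 g/mol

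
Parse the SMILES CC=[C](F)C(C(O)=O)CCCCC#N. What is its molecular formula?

C10H14FNO2

Walk through each heavy atom and fill implicit hydrogens from standard valence (C 4, N 3, O 2, S 2, halogen 1):
  atom 1: C, bond orders sum to 1 (valence 4) → 3 H
  atom 2: C, bond orders sum to 3 (valence 4) → 1 H
  atom 3: C with explicit H count 0
  atom 4: F (halogen, monovalent) → 0 H
  atom 5: C, bond orders sum to 3 (valence 4) → 1 H
  atom 6: C, bond orders sum to 4 (valence 4) → 0 H
  atom 7: O, bond orders sum to 1 (valence 2) → 1 H
  atom 8: O, bond orders sum to 2 (valence 2) → 0 H
  atom 9: C, bond orders sum to 2 (valence 4) → 2 H
  atom 10: C, bond orders sum to 2 (valence 4) → 2 H
  atom 11: C, bond orders sum to 2 (valence 4) → 2 H
  atom 12: C, bond orders sum to 2 (valence 4) → 2 H
  atom 13: C, bond orders sum to 4 (valence 4) → 0 H
  atom 14: N, bond orders sum to 3 (valence 3) → 0 H
Totals → C:10, H:14, F:1, N:1, O:2.
In Hill order: C10H14FNO2.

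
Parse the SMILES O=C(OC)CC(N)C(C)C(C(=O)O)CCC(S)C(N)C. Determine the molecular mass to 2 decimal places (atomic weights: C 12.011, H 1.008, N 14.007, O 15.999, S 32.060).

First, the molecular formula is C13H26N2O4S (counting implicit H from valence).
  C: 13 × 12.011 = 156.143
  H: 26 × 1.008 = 26.208
  N: 2 × 14.007 = 28.014
  O: 4 × 15.999 = 63.996
  S: 1 × 32.060 = 32.060
Sum: 13×12.011 + 26×1.008 + 2×14.007 + 4×15.999 + 1×32.060 = 306.421 → 306.42 g/mol.

306.42 g/mol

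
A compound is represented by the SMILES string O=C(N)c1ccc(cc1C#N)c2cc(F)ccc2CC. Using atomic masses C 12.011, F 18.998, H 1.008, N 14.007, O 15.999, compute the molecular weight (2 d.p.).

First, the molecular formula is C16H13FN2O (counting implicit H from valence).
  C: 16 × 12.011 = 192.176
  F: 1 × 18.998 = 18.998
  H: 13 × 1.008 = 13.104
  N: 2 × 14.007 = 28.014
  O: 1 × 15.999 = 15.999
Sum: 16×12.011 + 1×18.998 + 13×1.008 + 2×14.007 + 1×15.999 = 268.291 → 268.29 g/mol.

268.29 g/mol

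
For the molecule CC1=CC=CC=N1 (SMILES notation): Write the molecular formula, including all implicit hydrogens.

C6H7N

Walk through each heavy atom and fill implicit hydrogens from standard valence (C 4, N 3, O 2, S 2, halogen 1):
  atom 1: C, bond orders sum to 1 (valence 4) → 3 H
  atom 2: C, bond orders sum to 4 (valence 4) → 0 H
  atom 3: C, bond orders sum to 3 (valence 4) → 1 H
  atom 4: C, bond orders sum to 3 (valence 4) → 1 H
  atom 5: C, bond orders sum to 3 (valence 4) → 1 H
  atom 6: C, bond orders sum to 3 (valence 4) → 1 H
  atom 7: N, bond orders sum to 3 (valence 3) → 0 H
Totals → C:6, H:7, N:1.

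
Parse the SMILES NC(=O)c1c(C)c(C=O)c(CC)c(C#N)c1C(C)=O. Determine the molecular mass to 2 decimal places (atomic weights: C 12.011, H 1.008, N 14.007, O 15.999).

First, the molecular formula is C14H14N2O3 (counting implicit H from valence).
  C: 14 × 12.011 = 168.154
  H: 14 × 1.008 = 14.112
  N: 2 × 14.007 = 28.014
  O: 3 × 15.999 = 47.997
Sum: 14×12.011 + 14×1.008 + 2×14.007 + 3×15.999 = 258.277 → 258.28 g/mol.

258.28 g/mol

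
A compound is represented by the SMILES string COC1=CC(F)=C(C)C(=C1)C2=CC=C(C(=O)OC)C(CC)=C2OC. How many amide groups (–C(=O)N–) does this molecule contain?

0

Scan the SMILES for the amide motif — none present.
Groups that are present: 1 ester, 2 ether.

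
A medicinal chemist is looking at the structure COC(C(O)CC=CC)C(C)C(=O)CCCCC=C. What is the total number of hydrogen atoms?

28

Walk through each heavy atom and fill implicit hydrogens from standard valence (C 4, N 3, O 2, S 2, halogen 1):
  atom 1: C, bond orders sum to 1 (valence 4) → 3 H
  atom 2: O, bond orders sum to 2 (valence 2) → 0 H
  atom 3: C, bond orders sum to 3 (valence 4) → 1 H
  atom 4: C, bond orders sum to 3 (valence 4) → 1 H
  atom 5: O, bond orders sum to 1 (valence 2) → 1 H
  atom 6: C, bond orders sum to 2 (valence 4) → 2 H
  atom 7: C, bond orders sum to 3 (valence 4) → 1 H
  atom 8: C, bond orders sum to 3 (valence 4) → 1 H
  atom 9: C, bond orders sum to 1 (valence 4) → 3 H
  atom 10: C, bond orders sum to 3 (valence 4) → 1 H
  atom 11: C, bond orders sum to 1 (valence 4) → 3 H
  atom 12: C, bond orders sum to 4 (valence 4) → 0 H
  atom 13: O, bond orders sum to 2 (valence 2) → 0 H
  atom 14: C, bond orders sum to 2 (valence 4) → 2 H
  atom 15: C, bond orders sum to 2 (valence 4) → 2 H
  atom 16: C, bond orders sum to 2 (valence 4) → 2 H
  atom 17: C, bond orders sum to 2 (valence 4) → 2 H
  atom 18: C, bond orders sum to 3 (valence 4) → 1 H
  atom 19: C, bond orders sum to 2 (valence 4) → 2 H
Total hydrogens: 28.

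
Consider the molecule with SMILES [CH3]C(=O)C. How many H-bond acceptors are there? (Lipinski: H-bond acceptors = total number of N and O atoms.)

1

N atoms: 0; O atoms: 1.
Lipinski HBA = 0 + 1 = 1.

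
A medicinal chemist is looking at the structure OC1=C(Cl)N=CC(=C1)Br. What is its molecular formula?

C5H3BrClNO

Walk through each heavy atom and fill implicit hydrogens from standard valence (C 4, N 3, O 2, S 2, halogen 1):
  atom 1: O, bond orders sum to 1 (valence 2) → 1 H
  atom 2: C, bond orders sum to 4 (valence 4) → 0 H
  atom 3: C, bond orders sum to 4 (valence 4) → 0 H
  atom 4: Cl (halogen, monovalent) → 0 H
  atom 5: N, bond orders sum to 3 (valence 3) → 0 H
  atom 6: C, bond orders sum to 3 (valence 4) → 1 H
  atom 7: C, bond orders sum to 4 (valence 4) → 0 H
  atom 8: C, bond orders sum to 3 (valence 4) → 1 H
  atom 9: Br (halogen, monovalent) → 0 H
Totals → C:5, H:3, Br:1, Cl:1, N:1, O:1.
In Hill order: C5H3BrClNO.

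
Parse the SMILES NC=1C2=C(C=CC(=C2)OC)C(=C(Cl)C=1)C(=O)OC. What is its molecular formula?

Walk through each heavy atom and fill implicit hydrogens from standard valence (C 4, N 3, O 2, S 2, halogen 1):
  atom 1: N, bond orders sum to 1 (valence 3) → 2 H
  atom 2: C, bond orders sum to 4 (valence 4) → 0 H
  atom 3: C, bond orders sum to 4 (valence 4) → 0 H
  atom 4: C, bond orders sum to 4 (valence 4) → 0 H
  atom 5: C, bond orders sum to 3 (valence 4) → 1 H
  atom 6: C, bond orders sum to 3 (valence 4) → 1 H
  atom 7: C, bond orders sum to 4 (valence 4) → 0 H
  atom 8: C, bond orders sum to 3 (valence 4) → 1 H
  atom 9: O, bond orders sum to 2 (valence 2) → 0 H
  atom 10: C, bond orders sum to 1 (valence 4) → 3 H
  atom 11: C, bond orders sum to 4 (valence 4) → 0 H
  atom 12: C, bond orders sum to 4 (valence 4) → 0 H
  atom 13: Cl (halogen, monovalent) → 0 H
  atom 14: C, bond orders sum to 3 (valence 4) → 1 H
  atom 15: C, bond orders sum to 4 (valence 4) → 0 H
  atom 16: O, bond orders sum to 2 (valence 2) → 0 H
  atom 17: O, bond orders sum to 2 (valence 2) → 0 H
  atom 18: C, bond orders sum to 1 (valence 4) → 3 H
Totals → C:13, H:12, Cl:1, N:1, O:3.
In Hill order: C13H12ClNO3.

C13H12ClNO3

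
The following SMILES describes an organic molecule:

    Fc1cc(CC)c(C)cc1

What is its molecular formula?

Walk through each heavy atom and fill implicit hydrogens from standard valence (C 4, N 3, O 2, S 2, halogen 1); for lowercase aromatic atoms, an aromatic c carries 1 H when it has two neighbours and 0 H with three, and aromatic n carries 0 H:
  atom 1: F (halogen, monovalent) → 0 H
  atom 2: aromatic c, 3 neighbours → 0 H
  atom 3: aromatic c, 2 neighbours → 1 H
  atom 4: aromatic c, 3 neighbours → 0 H
  atom 5: C, bond orders sum to 2 (valence 4) → 2 H
  atom 6: C, bond orders sum to 1 (valence 4) → 3 H
  atom 7: aromatic c, 3 neighbours → 0 H
  atom 8: C, bond orders sum to 1 (valence 4) → 3 H
  atom 9: aromatic c, 2 neighbours → 1 H
  atom 10: aromatic c, 2 neighbours → 1 H
Totals → C:9, H:11, F:1.
In Hill order: C9H11F.

C9H11F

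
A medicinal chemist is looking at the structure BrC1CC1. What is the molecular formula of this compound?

C3H5Br

Walk through each heavy atom and fill implicit hydrogens from standard valence (C 4, N 3, O 2, S 2, halogen 1):
  atom 1: Br (halogen, monovalent) → 0 H
  atom 2: C, bond orders sum to 3 (valence 4) → 1 H
  atom 3: C, bond orders sum to 2 (valence 4) → 2 H
  atom 4: C, bond orders sum to 2 (valence 4) → 2 H
Totals → C:3, H:5, Br:1.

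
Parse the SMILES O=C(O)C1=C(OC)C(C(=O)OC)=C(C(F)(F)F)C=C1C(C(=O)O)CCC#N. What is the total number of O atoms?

7

Scan the SMILES for O atoms (remember two-letter symbols like Cl and Br are single atoms).
Oxygen count: 7.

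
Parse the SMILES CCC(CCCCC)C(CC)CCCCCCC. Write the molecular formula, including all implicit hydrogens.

Walk through each heavy atom and fill implicit hydrogens from standard valence (C 4, N 3, O 2, S 2, halogen 1):
  atom 1: C, bond orders sum to 1 (valence 4) → 3 H
  atom 2: C, bond orders sum to 2 (valence 4) → 2 H
  atom 3: C, bond orders sum to 3 (valence 4) → 1 H
  atom 4: C, bond orders sum to 2 (valence 4) → 2 H
  atom 5: C, bond orders sum to 2 (valence 4) → 2 H
  atom 6: C, bond orders sum to 2 (valence 4) → 2 H
  atom 7: C, bond orders sum to 2 (valence 4) → 2 H
  atom 8: C, bond orders sum to 1 (valence 4) → 3 H
  atom 9: C, bond orders sum to 3 (valence 4) → 1 H
  atom 10: C, bond orders sum to 2 (valence 4) → 2 H
  atom 11: C, bond orders sum to 1 (valence 4) → 3 H
  atom 12: C, bond orders sum to 2 (valence 4) → 2 H
  atom 13: C, bond orders sum to 2 (valence 4) → 2 H
  atom 14: C, bond orders sum to 2 (valence 4) → 2 H
  atom 15: C, bond orders sum to 2 (valence 4) → 2 H
  atom 16: C, bond orders sum to 2 (valence 4) → 2 H
  atom 17: C, bond orders sum to 2 (valence 4) → 2 H
  atom 18: C, bond orders sum to 1 (valence 4) → 3 H
Totals → C:18, H:38.
In Hill order: C18H38.

C18H38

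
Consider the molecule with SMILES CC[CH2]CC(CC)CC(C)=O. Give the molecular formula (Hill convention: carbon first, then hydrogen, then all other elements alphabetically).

Walk through each heavy atom and fill implicit hydrogens from standard valence (C 4, N 3, O 2, S 2, halogen 1):
  atom 1: C, bond orders sum to 1 (valence 4) → 3 H
  atom 2: C, bond orders sum to 2 (valence 4) → 2 H
  atom 3: C with explicit H count 2
  atom 4: C, bond orders sum to 2 (valence 4) → 2 H
  atom 5: C, bond orders sum to 3 (valence 4) → 1 H
  atom 6: C, bond orders sum to 2 (valence 4) → 2 H
  atom 7: C, bond orders sum to 1 (valence 4) → 3 H
  atom 8: C, bond orders sum to 2 (valence 4) → 2 H
  atom 9: C, bond orders sum to 4 (valence 4) → 0 H
  atom 10: C, bond orders sum to 1 (valence 4) → 3 H
  atom 11: O, bond orders sum to 2 (valence 2) → 0 H
Totals → C:10, H:20, O:1.
In Hill order: C10H20O.

C10H20O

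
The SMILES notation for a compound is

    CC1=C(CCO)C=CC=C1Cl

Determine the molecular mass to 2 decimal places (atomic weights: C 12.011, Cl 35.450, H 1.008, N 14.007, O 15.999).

170.64 g/mol

First, the molecular formula is C9H11ClO (counting implicit H from valence).
  C: 9 × 12.011 = 108.099
  Cl: 1 × 35.450 = 35.450
  H: 11 × 1.008 = 11.088
  O: 1 × 15.999 = 15.999
Sum: 9×12.011 + 1×35.450 + 11×1.008 + 1×15.999 = 170.636 → 170.64 g/mol.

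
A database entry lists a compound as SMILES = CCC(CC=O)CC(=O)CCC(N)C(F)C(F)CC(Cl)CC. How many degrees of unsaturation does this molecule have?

Degree of unsaturation = (number of rings) + (number of π bonds).
Ring closures in the SMILES: 0.
π bonds: 2 double bonds (each 1 DoU) → 2 DoU from unsaturation.
Total DoU = 0 + 2 = 2.

2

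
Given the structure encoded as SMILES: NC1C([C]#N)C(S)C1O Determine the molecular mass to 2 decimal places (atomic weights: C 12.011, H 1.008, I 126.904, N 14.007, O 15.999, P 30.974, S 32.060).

144.19 g/mol

First, the molecular formula is C5H8N2OS (counting implicit H from valence).
  C: 5 × 12.011 = 60.055
  H: 8 × 1.008 = 8.064
  N: 2 × 14.007 = 28.014
  O: 1 × 15.999 = 15.999
  S: 1 × 32.060 = 32.060
Sum: 5×12.011 + 8×1.008 + 2×14.007 + 1×15.999 + 1×32.060 = 144.192 → 144.19 g/mol.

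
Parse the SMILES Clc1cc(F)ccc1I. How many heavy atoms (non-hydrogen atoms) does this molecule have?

Every atom symbol written in the SMILES (organic subset) is one heavy atom; implicit H are not written.
Heavy atoms by element → C:6, Cl:1, F:1, I:1.
Total: 9.

9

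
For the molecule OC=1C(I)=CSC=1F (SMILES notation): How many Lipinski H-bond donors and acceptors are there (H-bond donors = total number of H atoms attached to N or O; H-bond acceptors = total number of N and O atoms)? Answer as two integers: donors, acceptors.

Donors: find every N or O and count the H atoms it carries.
  atom 1 (O): bond orders sum to 1 → 1 H
Lipinski HBD = 1.
Acceptors: N atoms = 0, O atoms = 1 → HBA = 1.

1, 1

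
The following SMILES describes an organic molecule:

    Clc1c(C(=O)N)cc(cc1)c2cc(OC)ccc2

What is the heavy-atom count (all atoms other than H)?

18

Every atom symbol written in the SMILES (organic subset) is one heavy atom; implicit H are not written.
Heavy atoms by element → C:14, Cl:1, N:1, O:2.
Total: 18.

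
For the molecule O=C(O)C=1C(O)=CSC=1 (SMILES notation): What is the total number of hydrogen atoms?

Walk through each heavy atom and fill implicit hydrogens from standard valence (C 4, N 3, O 2, S 2, halogen 1):
  atom 1: O, bond orders sum to 2 (valence 2) → 0 H
  atom 2: C, bond orders sum to 4 (valence 4) → 0 H
  atom 3: O, bond orders sum to 1 (valence 2) → 1 H
  atom 4: C, bond orders sum to 4 (valence 4) → 0 H
  atom 5: C, bond orders sum to 4 (valence 4) → 0 H
  atom 6: O, bond orders sum to 1 (valence 2) → 1 H
  atom 7: C, bond orders sum to 3 (valence 4) → 1 H
  atom 8: S, bond orders sum to 2 (valence 2) → 0 H
  atom 9: C, bond orders sum to 3 (valence 4) → 1 H
Total hydrogens: 4.

4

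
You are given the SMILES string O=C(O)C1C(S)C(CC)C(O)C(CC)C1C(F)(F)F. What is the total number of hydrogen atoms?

19

Walk through each heavy atom and fill implicit hydrogens from standard valence (C 4, N 3, O 2, S 2, halogen 1):
  atom 1: O, bond orders sum to 2 (valence 2) → 0 H
  atom 2: C, bond orders sum to 4 (valence 4) → 0 H
  atom 3: O, bond orders sum to 1 (valence 2) → 1 H
  atom 4: C, bond orders sum to 3 (valence 4) → 1 H
  atom 5: C, bond orders sum to 3 (valence 4) → 1 H
  atom 6: S, bond orders sum to 1 (valence 2) → 1 H
  atom 7: C, bond orders sum to 3 (valence 4) → 1 H
  atom 8: C, bond orders sum to 2 (valence 4) → 2 H
  atom 9: C, bond orders sum to 1 (valence 4) → 3 H
  atom 10: C, bond orders sum to 3 (valence 4) → 1 H
  atom 11: O, bond orders sum to 1 (valence 2) → 1 H
  atom 12: C, bond orders sum to 3 (valence 4) → 1 H
  atom 13: C, bond orders sum to 2 (valence 4) → 2 H
  atom 14: C, bond orders sum to 1 (valence 4) → 3 H
  atom 15: C, bond orders sum to 3 (valence 4) → 1 H
  atom 16: C, bond orders sum to 4 (valence 4) → 0 H
  atom 17: F (halogen, monovalent) → 0 H
  atom 18: F (halogen, monovalent) → 0 H
  atom 19: F (halogen, monovalent) → 0 H
Total hydrogens: 19.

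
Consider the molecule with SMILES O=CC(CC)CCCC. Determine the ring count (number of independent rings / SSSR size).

0

In SMILES, each pair of matching ring-closure digits denotes one ring-closing bond; the number of such bonds equals the number of independent rings.
Ring-closure bonds here: 0.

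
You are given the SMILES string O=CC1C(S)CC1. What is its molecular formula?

Walk through each heavy atom and fill implicit hydrogens from standard valence (C 4, N 3, O 2, S 2, halogen 1):
  atom 1: O, bond orders sum to 2 (valence 2) → 0 H
  atom 2: C, bond orders sum to 3 (valence 4) → 1 H
  atom 3: C, bond orders sum to 3 (valence 4) → 1 H
  atom 4: C, bond orders sum to 3 (valence 4) → 1 H
  atom 5: S, bond orders sum to 1 (valence 2) → 1 H
  atom 6: C, bond orders sum to 2 (valence 4) → 2 H
  atom 7: C, bond orders sum to 2 (valence 4) → 2 H
Totals → C:5, H:8, O:1, S:1.
In Hill order: C5H8OS.

C5H8OS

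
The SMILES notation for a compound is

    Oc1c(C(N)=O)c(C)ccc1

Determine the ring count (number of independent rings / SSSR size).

In SMILES, each pair of matching ring-closure digits denotes one ring-closing bond; the number of such bonds equals the number of independent rings.
Ring-closure bonds here: 1.

1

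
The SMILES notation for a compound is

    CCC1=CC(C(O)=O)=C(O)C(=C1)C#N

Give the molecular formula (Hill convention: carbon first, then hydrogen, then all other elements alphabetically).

Walk through each heavy atom and fill implicit hydrogens from standard valence (C 4, N 3, O 2, S 2, halogen 1):
  atom 1: C, bond orders sum to 1 (valence 4) → 3 H
  atom 2: C, bond orders sum to 2 (valence 4) → 2 H
  atom 3: C, bond orders sum to 4 (valence 4) → 0 H
  atom 4: C, bond orders sum to 3 (valence 4) → 1 H
  atom 5: C, bond orders sum to 4 (valence 4) → 0 H
  atom 6: C, bond orders sum to 4 (valence 4) → 0 H
  atom 7: O, bond orders sum to 1 (valence 2) → 1 H
  atom 8: O, bond orders sum to 2 (valence 2) → 0 H
  atom 9: C, bond orders sum to 4 (valence 4) → 0 H
  atom 10: O, bond orders sum to 1 (valence 2) → 1 H
  atom 11: C, bond orders sum to 4 (valence 4) → 0 H
  atom 12: C, bond orders sum to 3 (valence 4) → 1 H
  atom 13: C, bond orders sum to 4 (valence 4) → 0 H
  atom 14: N, bond orders sum to 3 (valence 3) → 0 H
Totals → C:10, H:9, N:1, O:3.
In Hill order: C10H9NO3.

C10H9NO3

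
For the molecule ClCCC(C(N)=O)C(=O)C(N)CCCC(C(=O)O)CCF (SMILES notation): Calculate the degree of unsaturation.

3

Degree of unsaturation = (number of rings) + (number of π bonds).
Ring closures in the SMILES: 0.
π bonds: 3 double bonds (each 1 DoU) → 3 DoU from unsaturation.
Total DoU = 0 + 3 = 3.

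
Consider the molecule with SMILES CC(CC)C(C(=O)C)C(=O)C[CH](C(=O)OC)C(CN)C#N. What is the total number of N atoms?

Scan the SMILES for N atoms (remember two-letter symbols like Cl and Br are single atoms).
Nitrogen count: 2.

2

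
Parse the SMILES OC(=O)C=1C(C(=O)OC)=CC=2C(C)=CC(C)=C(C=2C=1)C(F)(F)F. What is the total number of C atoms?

Count every carbon token in the SMILES (each C, including those in ring-closure positions and inside branches).
Carbon count: 16.

16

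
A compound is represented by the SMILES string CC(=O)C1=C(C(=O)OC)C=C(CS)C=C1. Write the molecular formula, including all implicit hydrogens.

C11H12O3S

Walk through each heavy atom and fill implicit hydrogens from standard valence (C 4, N 3, O 2, S 2, halogen 1):
  atom 1: C, bond orders sum to 1 (valence 4) → 3 H
  atom 2: C, bond orders sum to 4 (valence 4) → 0 H
  atom 3: O, bond orders sum to 2 (valence 2) → 0 H
  atom 4: C, bond orders sum to 4 (valence 4) → 0 H
  atom 5: C, bond orders sum to 4 (valence 4) → 0 H
  atom 6: C, bond orders sum to 4 (valence 4) → 0 H
  atom 7: O, bond orders sum to 2 (valence 2) → 0 H
  atom 8: O, bond orders sum to 2 (valence 2) → 0 H
  atom 9: C, bond orders sum to 1 (valence 4) → 3 H
  atom 10: C, bond orders sum to 3 (valence 4) → 1 H
  atom 11: C, bond orders sum to 4 (valence 4) → 0 H
  atom 12: C, bond orders sum to 2 (valence 4) → 2 H
  atom 13: S, bond orders sum to 1 (valence 2) → 1 H
  atom 14: C, bond orders sum to 3 (valence 4) → 1 H
  atom 15: C, bond orders sum to 3 (valence 4) → 1 H
Totals → C:11, H:12, O:3, S:1.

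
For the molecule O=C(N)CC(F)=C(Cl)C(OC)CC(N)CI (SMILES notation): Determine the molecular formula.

C9H15ClFIN2O2

Walk through each heavy atom and fill implicit hydrogens from standard valence (C 4, N 3, O 2, S 2, halogen 1):
  atom 1: O, bond orders sum to 2 (valence 2) → 0 H
  atom 2: C, bond orders sum to 4 (valence 4) → 0 H
  atom 3: N, bond orders sum to 1 (valence 3) → 2 H
  atom 4: C, bond orders sum to 2 (valence 4) → 2 H
  atom 5: C, bond orders sum to 4 (valence 4) → 0 H
  atom 6: F (halogen, monovalent) → 0 H
  atom 7: C, bond orders sum to 4 (valence 4) → 0 H
  atom 8: Cl (halogen, monovalent) → 0 H
  atom 9: C, bond orders sum to 3 (valence 4) → 1 H
  atom 10: O, bond orders sum to 2 (valence 2) → 0 H
  atom 11: C, bond orders sum to 1 (valence 4) → 3 H
  atom 12: C, bond orders sum to 2 (valence 4) → 2 H
  atom 13: C, bond orders sum to 3 (valence 4) → 1 H
  atom 14: N, bond orders sum to 1 (valence 3) → 2 H
  atom 15: C, bond orders sum to 2 (valence 4) → 2 H
  atom 16: I (halogen, monovalent) → 0 H
Totals → C:9, H:15, Cl:1, F:1, I:1, N:2, O:2.
In Hill order: C9H15ClFIN2O2.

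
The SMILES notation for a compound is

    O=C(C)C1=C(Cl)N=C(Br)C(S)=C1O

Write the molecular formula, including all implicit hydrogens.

C7H5BrClNO2S

Walk through each heavy atom and fill implicit hydrogens from standard valence (C 4, N 3, O 2, S 2, halogen 1):
  atom 1: O, bond orders sum to 2 (valence 2) → 0 H
  atom 2: C, bond orders sum to 4 (valence 4) → 0 H
  atom 3: C, bond orders sum to 1 (valence 4) → 3 H
  atom 4: C, bond orders sum to 4 (valence 4) → 0 H
  atom 5: C, bond orders sum to 4 (valence 4) → 0 H
  atom 6: Cl (halogen, monovalent) → 0 H
  atom 7: N, bond orders sum to 3 (valence 3) → 0 H
  atom 8: C, bond orders sum to 4 (valence 4) → 0 H
  atom 9: Br (halogen, monovalent) → 0 H
  atom 10: C, bond orders sum to 4 (valence 4) → 0 H
  atom 11: S, bond orders sum to 1 (valence 2) → 1 H
  atom 12: C, bond orders sum to 4 (valence 4) → 0 H
  atom 13: O, bond orders sum to 1 (valence 2) → 1 H
Totals → C:7, H:5, Br:1, Cl:1, N:1, O:2, S:1.
In Hill order: C7H5BrClNO2S.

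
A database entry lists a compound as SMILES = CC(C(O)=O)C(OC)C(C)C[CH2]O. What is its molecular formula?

Walk through each heavy atom and fill implicit hydrogens from standard valence (C 4, N 3, O 2, S 2, halogen 1):
  atom 1: C, bond orders sum to 1 (valence 4) → 3 H
  atom 2: C, bond orders sum to 3 (valence 4) → 1 H
  atom 3: C, bond orders sum to 4 (valence 4) → 0 H
  atom 4: O, bond orders sum to 1 (valence 2) → 1 H
  atom 5: O, bond orders sum to 2 (valence 2) → 0 H
  atom 6: C, bond orders sum to 3 (valence 4) → 1 H
  atom 7: O, bond orders sum to 2 (valence 2) → 0 H
  atom 8: C, bond orders sum to 1 (valence 4) → 3 H
  atom 9: C, bond orders sum to 3 (valence 4) → 1 H
  atom 10: C, bond orders sum to 1 (valence 4) → 3 H
  atom 11: C, bond orders sum to 2 (valence 4) → 2 H
  atom 12: C with explicit H count 2
  atom 13: O, bond orders sum to 1 (valence 2) → 1 H
Totals → C:9, H:18, O:4.

C9H18O4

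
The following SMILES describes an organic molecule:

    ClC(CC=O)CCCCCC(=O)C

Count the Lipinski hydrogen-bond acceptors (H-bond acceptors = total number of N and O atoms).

N atoms: 0; O atoms: 2.
Lipinski HBA = 0 + 2 = 2.

2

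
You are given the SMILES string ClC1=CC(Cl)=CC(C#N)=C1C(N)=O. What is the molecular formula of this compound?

C8H4Cl2N2O

Walk through each heavy atom and fill implicit hydrogens from standard valence (C 4, N 3, O 2, S 2, halogen 1):
  atom 1: Cl (halogen, monovalent) → 0 H
  atom 2: C, bond orders sum to 4 (valence 4) → 0 H
  atom 3: C, bond orders sum to 3 (valence 4) → 1 H
  atom 4: C, bond orders sum to 4 (valence 4) → 0 H
  atom 5: Cl (halogen, monovalent) → 0 H
  atom 6: C, bond orders sum to 3 (valence 4) → 1 H
  atom 7: C, bond orders sum to 4 (valence 4) → 0 H
  atom 8: C, bond orders sum to 4 (valence 4) → 0 H
  atom 9: N, bond orders sum to 3 (valence 3) → 0 H
  atom 10: C, bond orders sum to 4 (valence 4) → 0 H
  atom 11: C, bond orders sum to 4 (valence 4) → 0 H
  atom 12: N, bond orders sum to 1 (valence 3) → 2 H
  atom 13: O, bond orders sum to 2 (valence 2) → 0 H
Totals → C:8, H:4, Cl:2, N:2, O:1.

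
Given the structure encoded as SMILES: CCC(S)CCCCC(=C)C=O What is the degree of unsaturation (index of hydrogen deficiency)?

Degree of unsaturation = (number of rings) + (number of π bonds).
Ring closures in the SMILES: 0.
π bonds: 2 double bonds (each 1 DoU) → 2 DoU from unsaturation.
Total DoU = 0 + 2 = 2.

2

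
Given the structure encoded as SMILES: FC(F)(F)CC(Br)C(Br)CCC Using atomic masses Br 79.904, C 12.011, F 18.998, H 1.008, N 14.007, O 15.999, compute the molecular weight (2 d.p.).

311.97 g/mol

First, the molecular formula is C7H11Br2F3 (counting implicit H from valence).
  Br: 2 × 79.904 = 159.808
  C: 7 × 12.011 = 84.077
  F: 3 × 18.998 = 56.994
  H: 11 × 1.008 = 11.088
Sum: 2×79.904 + 7×12.011 + 3×18.998 + 11×1.008 = 311.967 → 311.97 g/mol.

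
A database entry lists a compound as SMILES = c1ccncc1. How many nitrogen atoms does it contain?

1

Scan the SMILES for N atoms (remember two-letter symbols like Cl and Br are single atoms).
Nitrogen count: 1.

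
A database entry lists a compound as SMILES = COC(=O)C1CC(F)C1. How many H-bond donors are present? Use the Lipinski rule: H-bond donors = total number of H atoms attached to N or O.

Donors: find every N or O and count the H atoms it carries.
  atom 2 (O): bond orders sum to 2 → 0 H
  atom 4 (O): bond orders sum to 2 → 0 H
Lipinski HBD = 0.

0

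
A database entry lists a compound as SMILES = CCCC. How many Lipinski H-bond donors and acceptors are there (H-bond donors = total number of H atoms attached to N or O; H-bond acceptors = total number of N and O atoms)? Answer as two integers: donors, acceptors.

Donors: find every N or O and count the H atoms it carries.
  (no N or O atoms present)
Lipinski HBD = 0.
Acceptors: N atoms = 0, O atoms = 0 → HBA = 0.

0, 0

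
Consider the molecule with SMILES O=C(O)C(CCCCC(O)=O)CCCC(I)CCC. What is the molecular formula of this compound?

C14H25IO4

Walk through each heavy atom and fill implicit hydrogens from standard valence (C 4, N 3, O 2, S 2, halogen 1):
  atom 1: O, bond orders sum to 2 (valence 2) → 0 H
  atom 2: C, bond orders sum to 4 (valence 4) → 0 H
  atom 3: O, bond orders sum to 1 (valence 2) → 1 H
  atom 4: C, bond orders sum to 3 (valence 4) → 1 H
  atom 5: C, bond orders sum to 2 (valence 4) → 2 H
  atom 6: C, bond orders sum to 2 (valence 4) → 2 H
  atom 7: C, bond orders sum to 2 (valence 4) → 2 H
  atom 8: C, bond orders sum to 2 (valence 4) → 2 H
  atom 9: C, bond orders sum to 4 (valence 4) → 0 H
  atom 10: O, bond orders sum to 1 (valence 2) → 1 H
  atom 11: O, bond orders sum to 2 (valence 2) → 0 H
  atom 12: C, bond orders sum to 2 (valence 4) → 2 H
  atom 13: C, bond orders sum to 2 (valence 4) → 2 H
  atom 14: C, bond orders sum to 2 (valence 4) → 2 H
  atom 15: C, bond orders sum to 3 (valence 4) → 1 H
  atom 16: I (halogen, monovalent) → 0 H
  atom 17: C, bond orders sum to 2 (valence 4) → 2 H
  atom 18: C, bond orders sum to 2 (valence 4) → 2 H
  atom 19: C, bond orders sum to 1 (valence 4) → 3 H
Totals → C:14, H:25, I:1, O:4.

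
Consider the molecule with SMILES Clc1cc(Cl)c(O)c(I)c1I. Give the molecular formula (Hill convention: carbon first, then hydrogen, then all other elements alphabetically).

Walk through each heavy atom and fill implicit hydrogens from standard valence (C 4, N 3, O 2, S 2, halogen 1); for lowercase aromatic atoms, an aromatic c carries 1 H when it has two neighbours and 0 H with three, and aromatic n carries 0 H:
  atom 1: Cl (halogen, monovalent) → 0 H
  atom 2: aromatic c, 3 neighbours → 0 H
  atom 3: aromatic c, 2 neighbours → 1 H
  atom 4: aromatic c, 3 neighbours → 0 H
  atom 5: Cl (halogen, monovalent) → 0 H
  atom 6: aromatic c, 3 neighbours → 0 H
  atom 7: O, bond orders sum to 1 (valence 2) → 1 H
  atom 8: aromatic c, 3 neighbours → 0 H
  atom 9: I (halogen, monovalent) → 0 H
  atom 10: aromatic c, 3 neighbours → 0 H
  atom 11: I (halogen, monovalent) → 0 H
Totals → C:6, H:2, Cl:2, I:2, O:1.

C6H2Cl2I2O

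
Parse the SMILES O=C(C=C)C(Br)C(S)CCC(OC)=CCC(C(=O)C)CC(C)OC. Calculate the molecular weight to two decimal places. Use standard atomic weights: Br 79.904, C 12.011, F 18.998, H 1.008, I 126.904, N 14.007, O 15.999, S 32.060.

421.39 g/mol

First, the molecular formula is C18H29BrO4S (counting implicit H from valence).
  Br: 1 × 79.904 = 79.904
  C: 18 × 12.011 = 216.198
  H: 29 × 1.008 = 29.232
  O: 4 × 15.999 = 63.996
  S: 1 × 32.060 = 32.060
Sum: 1×79.904 + 18×12.011 + 29×1.008 + 4×15.999 + 1×32.060 = 421.390 → 421.39 g/mol.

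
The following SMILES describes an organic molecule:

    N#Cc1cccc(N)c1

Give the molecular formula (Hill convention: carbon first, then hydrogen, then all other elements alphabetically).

C7H6N2

Walk through each heavy atom and fill implicit hydrogens from standard valence (C 4, N 3, O 2, S 2, halogen 1); for lowercase aromatic atoms, an aromatic c carries 1 H when it has two neighbours and 0 H with three, and aromatic n carries 0 H:
  atom 1: N, bond orders sum to 3 (valence 3) → 0 H
  atom 2: C, bond orders sum to 4 (valence 4) → 0 H
  atom 3: aromatic c, 3 neighbours → 0 H
  atom 4: aromatic c, 2 neighbours → 1 H
  atom 5: aromatic c, 2 neighbours → 1 H
  atom 6: aromatic c, 2 neighbours → 1 H
  atom 7: aromatic c, 3 neighbours → 0 H
  atom 8: N, bond orders sum to 1 (valence 3) → 2 H
  atom 9: aromatic c, 2 neighbours → 1 H
Totals → C:7, H:6, N:2.
In Hill order: C7H6N2.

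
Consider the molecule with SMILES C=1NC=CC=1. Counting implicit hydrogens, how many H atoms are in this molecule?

5

Walk through each heavy atom and fill implicit hydrogens from standard valence (C 4, N 3, O 2, S 2, halogen 1):
  atom 1: C, bond orders sum to 3 (valence 4) → 1 H
  atom 2: N, bond orders sum to 2 (valence 3) → 1 H
  atom 3: C, bond orders sum to 3 (valence 4) → 1 H
  atom 4: C, bond orders sum to 3 (valence 4) → 1 H
  atom 5: C, bond orders sum to 3 (valence 4) → 1 H
Total hydrogens: 5.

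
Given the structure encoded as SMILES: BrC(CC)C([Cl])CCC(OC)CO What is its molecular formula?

C9H18BrClO2

Walk through each heavy atom and fill implicit hydrogens from standard valence (C 4, N 3, O 2, S 2, halogen 1):
  atom 1: Br (halogen, monovalent) → 0 H
  atom 2: C, bond orders sum to 3 (valence 4) → 1 H
  atom 3: C, bond orders sum to 2 (valence 4) → 2 H
  atom 4: C, bond orders sum to 1 (valence 4) → 3 H
  atom 5: C, bond orders sum to 3 (valence 4) → 1 H
  atom 6: Cl with explicit H count 0
  atom 7: C, bond orders sum to 2 (valence 4) → 2 H
  atom 8: C, bond orders sum to 2 (valence 4) → 2 H
  atom 9: C, bond orders sum to 3 (valence 4) → 1 H
  atom 10: O, bond orders sum to 2 (valence 2) → 0 H
  atom 11: C, bond orders sum to 1 (valence 4) → 3 H
  atom 12: C, bond orders sum to 2 (valence 4) → 2 H
  atom 13: O, bond orders sum to 1 (valence 2) → 1 H
Totals → C:9, H:18, Br:1, Cl:1, O:2.
In Hill order: C9H18BrClO2.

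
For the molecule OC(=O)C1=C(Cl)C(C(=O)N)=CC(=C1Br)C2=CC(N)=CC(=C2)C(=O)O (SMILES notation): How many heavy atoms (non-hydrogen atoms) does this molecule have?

24

Every atom symbol written in the SMILES (organic subset) is one heavy atom; implicit H are not written.
Heavy atoms by element → Br:1, C:15, Cl:1, N:2, O:5.
Total: 24.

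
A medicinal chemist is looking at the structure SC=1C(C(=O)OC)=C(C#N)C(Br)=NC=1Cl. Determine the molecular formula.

C8H4BrClN2O2S

Walk through each heavy atom and fill implicit hydrogens from standard valence (C 4, N 3, O 2, S 2, halogen 1):
  atom 1: S, bond orders sum to 1 (valence 2) → 1 H
  atom 2: C, bond orders sum to 4 (valence 4) → 0 H
  atom 3: C, bond orders sum to 4 (valence 4) → 0 H
  atom 4: C, bond orders sum to 4 (valence 4) → 0 H
  atom 5: O, bond orders sum to 2 (valence 2) → 0 H
  atom 6: O, bond orders sum to 2 (valence 2) → 0 H
  atom 7: C, bond orders sum to 1 (valence 4) → 3 H
  atom 8: C, bond orders sum to 4 (valence 4) → 0 H
  atom 9: C, bond orders sum to 4 (valence 4) → 0 H
  atom 10: N, bond orders sum to 3 (valence 3) → 0 H
  atom 11: C, bond orders sum to 4 (valence 4) → 0 H
  atom 12: Br (halogen, monovalent) → 0 H
  atom 13: N, bond orders sum to 3 (valence 3) → 0 H
  atom 14: C, bond orders sum to 4 (valence 4) → 0 H
  atom 15: Cl (halogen, monovalent) → 0 H
Totals → C:8, H:4, Br:1, Cl:1, N:2, O:2, S:1.
In Hill order: C8H4BrClN2O2S.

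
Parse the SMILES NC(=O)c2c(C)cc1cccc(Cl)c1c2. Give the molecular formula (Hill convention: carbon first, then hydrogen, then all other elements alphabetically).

C12H10ClNO

Walk through each heavy atom and fill implicit hydrogens from standard valence (C 4, N 3, O 2, S 2, halogen 1); for lowercase aromatic atoms, an aromatic c carries 1 H when it has two neighbours and 0 H with three, and aromatic n carries 0 H:
  atom 1: N, bond orders sum to 1 (valence 3) → 2 H
  atom 2: C, bond orders sum to 4 (valence 4) → 0 H
  atom 3: O, bond orders sum to 2 (valence 2) → 0 H
  atom 4: aromatic c, 3 neighbours → 0 H
  atom 5: aromatic c, 3 neighbours → 0 H
  atom 6: C, bond orders sum to 1 (valence 4) → 3 H
  atom 7: aromatic c, 2 neighbours → 1 H
  atom 8: aromatic c, 3 neighbours → 0 H
  atom 9: aromatic c, 2 neighbours → 1 H
  atom 10: aromatic c, 2 neighbours → 1 H
  atom 11: aromatic c, 2 neighbours → 1 H
  atom 12: aromatic c, 3 neighbours → 0 H
  atom 13: Cl (halogen, monovalent) → 0 H
  atom 14: aromatic c, 3 neighbours → 0 H
  atom 15: aromatic c, 2 neighbours → 1 H
Totals → C:12, H:10, Cl:1, N:1, O:1.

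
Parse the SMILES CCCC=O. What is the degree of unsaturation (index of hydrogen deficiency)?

1

Degree of unsaturation = (number of rings) + (number of π bonds).
Ring closures in the SMILES: 0.
π bonds: 1 double bond (each 1 DoU) → 1 DoU from unsaturation.
Total DoU = 0 + 1 = 1.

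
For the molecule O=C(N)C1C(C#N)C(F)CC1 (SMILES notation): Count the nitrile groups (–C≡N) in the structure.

1

The nitrile motif appears at heavy-atom position 6 in the SMILES.
Other groups present: 1 amide.
Nitrile count: 1.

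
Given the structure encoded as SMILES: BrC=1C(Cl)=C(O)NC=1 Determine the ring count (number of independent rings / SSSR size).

In SMILES, each pair of matching ring-closure digits denotes one ring-closing bond; the number of such bonds equals the number of independent rings.
Ring-closure bonds here: 1.

1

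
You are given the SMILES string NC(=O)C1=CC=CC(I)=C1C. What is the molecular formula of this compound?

Walk through each heavy atom and fill implicit hydrogens from standard valence (C 4, N 3, O 2, S 2, halogen 1):
  atom 1: N, bond orders sum to 1 (valence 3) → 2 H
  atom 2: C, bond orders sum to 4 (valence 4) → 0 H
  atom 3: O, bond orders sum to 2 (valence 2) → 0 H
  atom 4: C, bond orders sum to 4 (valence 4) → 0 H
  atom 5: C, bond orders sum to 3 (valence 4) → 1 H
  atom 6: C, bond orders sum to 3 (valence 4) → 1 H
  atom 7: C, bond orders sum to 3 (valence 4) → 1 H
  atom 8: C, bond orders sum to 4 (valence 4) → 0 H
  atom 9: I (halogen, monovalent) → 0 H
  atom 10: C, bond orders sum to 4 (valence 4) → 0 H
  atom 11: C, bond orders sum to 1 (valence 4) → 3 H
Totals → C:8, H:8, I:1, N:1, O:1.
In Hill order: C8H8INO.

C8H8INO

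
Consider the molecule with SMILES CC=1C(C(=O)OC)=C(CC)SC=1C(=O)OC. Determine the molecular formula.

Walk through each heavy atom and fill implicit hydrogens from standard valence (C 4, N 3, O 2, S 2, halogen 1):
  atom 1: C, bond orders sum to 1 (valence 4) → 3 H
  atom 2: C, bond orders sum to 4 (valence 4) → 0 H
  atom 3: C, bond orders sum to 4 (valence 4) → 0 H
  atom 4: C, bond orders sum to 4 (valence 4) → 0 H
  atom 5: O, bond orders sum to 2 (valence 2) → 0 H
  atom 6: O, bond orders sum to 2 (valence 2) → 0 H
  atom 7: C, bond orders sum to 1 (valence 4) → 3 H
  atom 8: C, bond orders sum to 4 (valence 4) → 0 H
  atom 9: C, bond orders sum to 2 (valence 4) → 2 H
  atom 10: C, bond orders sum to 1 (valence 4) → 3 H
  atom 11: S, bond orders sum to 2 (valence 2) → 0 H
  atom 12: C, bond orders sum to 4 (valence 4) → 0 H
  atom 13: C, bond orders sum to 4 (valence 4) → 0 H
  atom 14: O, bond orders sum to 2 (valence 2) → 0 H
  atom 15: O, bond orders sum to 2 (valence 2) → 0 H
  atom 16: C, bond orders sum to 1 (valence 4) → 3 H
Totals → C:11, H:14, O:4, S:1.
In Hill order: C11H14O4S.

C11H14O4S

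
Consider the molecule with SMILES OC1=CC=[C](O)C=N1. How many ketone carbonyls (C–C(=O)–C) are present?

0

Scan the SMILES for the ketone motif — none present.
Groups that are present: 2 hydroxyl.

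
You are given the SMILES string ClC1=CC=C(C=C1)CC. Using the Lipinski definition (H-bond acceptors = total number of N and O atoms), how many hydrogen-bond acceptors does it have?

N atoms: 0; O atoms: 0.
Lipinski HBA = 0 + 0 = 0.

0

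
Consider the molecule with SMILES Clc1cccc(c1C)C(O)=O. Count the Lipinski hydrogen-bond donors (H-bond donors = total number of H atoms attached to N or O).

Donors: find every N or O and count the H atoms it carries.
  atom 10 (O): bond orders sum to 1 → 1 H
  atom 11 (O): bond orders sum to 2 → 0 H
Lipinski HBD = 1.

1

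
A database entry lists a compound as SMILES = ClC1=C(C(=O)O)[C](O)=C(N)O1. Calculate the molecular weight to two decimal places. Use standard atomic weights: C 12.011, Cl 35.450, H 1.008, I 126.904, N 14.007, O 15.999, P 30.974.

177.54 g/mol

First, the molecular formula is C5H4ClNO4 (counting implicit H from valence).
  C: 5 × 12.011 = 60.055
  Cl: 1 × 35.450 = 35.450
  H: 4 × 1.008 = 4.032
  N: 1 × 14.007 = 14.007
  O: 4 × 15.999 = 63.996
Sum: 5×12.011 + 1×35.450 + 4×1.008 + 1×14.007 + 4×15.999 = 177.540 → 177.54 g/mol.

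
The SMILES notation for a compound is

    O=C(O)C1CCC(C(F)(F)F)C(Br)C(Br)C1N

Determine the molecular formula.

Walk through each heavy atom and fill implicit hydrogens from standard valence (C 4, N 3, O 2, S 2, halogen 1):
  atom 1: O, bond orders sum to 2 (valence 2) → 0 H
  atom 2: C, bond orders sum to 4 (valence 4) → 0 H
  atom 3: O, bond orders sum to 1 (valence 2) → 1 H
  atom 4: C, bond orders sum to 3 (valence 4) → 1 H
  atom 5: C, bond orders sum to 2 (valence 4) → 2 H
  atom 6: C, bond orders sum to 2 (valence 4) → 2 H
  atom 7: C, bond orders sum to 3 (valence 4) → 1 H
  atom 8: C, bond orders sum to 4 (valence 4) → 0 H
  atom 9: F (halogen, monovalent) → 0 H
  atom 10: F (halogen, monovalent) → 0 H
  atom 11: F (halogen, monovalent) → 0 H
  atom 12: C, bond orders sum to 3 (valence 4) → 1 H
  atom 13: Br (halogen, monovalent) → 0 H
  atom 14: C, bond orders sum to 3 (valence 4) → 1 H
  atom 15: Br (halogen, monovalent) → 0 H
  atom 16: C, bond orders sum to 3 (valence 4) → 1 H
  atom 17: N, bond orders sum to 1 (valence 3) → 2 H
Totals → C:9, H:12, Br:2, F:3, N:1, O:2.

C9H12Br2F3NO2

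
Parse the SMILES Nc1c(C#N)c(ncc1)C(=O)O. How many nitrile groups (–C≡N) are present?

1

The nitrile motif appears at heavy-atom position 4 in the SMILES.
Other groups present: 1 carboxylic acid, 1 primary amine.
Nitrile count: 1.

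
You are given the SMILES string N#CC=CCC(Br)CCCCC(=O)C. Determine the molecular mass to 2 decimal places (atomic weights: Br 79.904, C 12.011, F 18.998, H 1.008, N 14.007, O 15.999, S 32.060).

258.16 g/mol

First, the molecular formula is C11H16BrNO (counting implicit H from valence).
  Br: 1 × 79.904 = 79.904
  C: 11 × 12.011 = 132.121
  H: 16 × 1.008 = 16.128
  N: 1 × 14.007 = 14.007
  O: 1 × 15.999 = 15.999
Sum: 1×79.904 + 11×12.011 + 16×1.008 + 1×14.007 + 1×15.999 = 258.159 → 258.16 g/mol.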